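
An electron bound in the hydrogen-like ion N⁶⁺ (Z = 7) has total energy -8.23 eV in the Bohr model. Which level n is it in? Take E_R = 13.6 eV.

9

E_n = −E_R Z²/n² ⇒ n² = E_R Z²/(−E_n) = 13.6 × 7² / 8.23 ≈ 80.97
n = 9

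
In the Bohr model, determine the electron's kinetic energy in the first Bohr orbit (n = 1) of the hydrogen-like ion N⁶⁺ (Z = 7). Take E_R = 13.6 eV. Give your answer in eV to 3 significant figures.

For a Coulomb orbit the virial theorem gives K = −E_n.
E_n = −E_R·Z²/n², so K = E_R·Z²/n² = 13.6 × 7²/1² = 666 eV

666 eV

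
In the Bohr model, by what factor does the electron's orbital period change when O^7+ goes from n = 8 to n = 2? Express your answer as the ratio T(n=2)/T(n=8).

T ∝ Z^-2 · n^3; with Z fixed, T ∝ n^3.
T(n=2)/T(n=8) = (2/8)^3 = 1/64

1/64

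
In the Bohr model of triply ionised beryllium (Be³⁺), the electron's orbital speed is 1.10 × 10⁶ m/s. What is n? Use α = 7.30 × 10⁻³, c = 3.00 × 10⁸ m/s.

8

v_n = Zαc/n ⇒ n = Zαc/v = 4 × 0.00730 × 3.00 × 10⁸ / 1.10 × 10⁶ ≈ 7.96
n = 8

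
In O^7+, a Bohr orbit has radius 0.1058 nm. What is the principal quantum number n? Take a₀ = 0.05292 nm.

r_n = n²a₀/Z ⇒ n² = rZ/a₀ = 0.1058 × 8 / 0.05292 ≈ 15.99
n = 4

4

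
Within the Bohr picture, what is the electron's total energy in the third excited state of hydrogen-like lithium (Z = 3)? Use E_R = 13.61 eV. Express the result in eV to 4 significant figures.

E_n = −E_R·Z²/n² = −13.61 × 3²/4² = -7.656 eV

-7.656 eV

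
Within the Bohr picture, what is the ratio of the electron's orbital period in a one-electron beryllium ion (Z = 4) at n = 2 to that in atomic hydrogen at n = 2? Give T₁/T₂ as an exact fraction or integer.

1/16

T ∝ Z^-2 · n^3
T₁/T₂ = (4/1)^-2 · (2/2)^3 = 1/16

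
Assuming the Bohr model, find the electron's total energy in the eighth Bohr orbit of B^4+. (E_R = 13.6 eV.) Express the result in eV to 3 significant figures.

-5.31 eV

E_n = −E_R·Z²/n² = −13.6 × 5²/8² = -5.31 eV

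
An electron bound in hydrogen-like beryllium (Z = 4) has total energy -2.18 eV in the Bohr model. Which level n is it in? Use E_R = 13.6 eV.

10

E_n = −E_R Z²/n² ⇒ n² = E_R Z²/(−E_n) = 13.6 × 4² / 2.18 ≈ 99.82
n = 10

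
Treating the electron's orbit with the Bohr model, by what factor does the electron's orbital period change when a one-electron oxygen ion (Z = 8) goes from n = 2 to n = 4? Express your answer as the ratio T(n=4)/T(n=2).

8

T ∝ Z^-2 · n^3; with Z fixed, T ∝ n^3.
T(n=4)/T(n=2) = (4/2)^3 = 8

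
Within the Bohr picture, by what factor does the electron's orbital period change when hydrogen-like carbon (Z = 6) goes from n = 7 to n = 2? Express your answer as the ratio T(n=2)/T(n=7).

8/343

T ∝ Z^-2 · n^3; with Z fixed, T ∝ n^3.
T(n=2)/T(n=7) = (2/7)^3 = 8/343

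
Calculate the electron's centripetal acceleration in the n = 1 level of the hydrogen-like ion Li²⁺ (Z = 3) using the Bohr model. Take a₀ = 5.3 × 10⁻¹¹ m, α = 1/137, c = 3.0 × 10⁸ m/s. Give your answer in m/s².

r = n²a₀/Z = 1.8 × 10⁻¹¹ m, v = Zαc/n = 6.6 × 10⁶ m/s
a = v²/r = (6.6 × 10⁶)² / 1.8 × 10⁻¹¹ = 2.4 × 10²⁴ m/s²

2.4 × 10²⁴ m/s²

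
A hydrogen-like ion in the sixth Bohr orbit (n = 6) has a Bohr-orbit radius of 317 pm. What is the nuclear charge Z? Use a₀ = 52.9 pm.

r_n = n²a₀/Z ⇒ Z = n²a₀/r = 6² × 52.9 / 317 ≈ 6.01
Z = 6

6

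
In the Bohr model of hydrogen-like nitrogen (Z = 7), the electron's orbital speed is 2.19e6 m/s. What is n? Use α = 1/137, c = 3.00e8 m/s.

7

v_n = Zαc/n ⇒ n = Zαc/v = 7 × 0.00730 × 3.00e8 / 2.19e6 ≈ 7.00
n = 7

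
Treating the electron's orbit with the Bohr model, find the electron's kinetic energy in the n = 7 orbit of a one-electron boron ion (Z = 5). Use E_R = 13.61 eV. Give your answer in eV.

For a Coulomb orbit the virial theorem gives K = −E_n.
E_n = −E_R·Z²/n², so K = E_R·Z²/n² = 13.61 × 5²/7² = 6.944 eV

6.944 eV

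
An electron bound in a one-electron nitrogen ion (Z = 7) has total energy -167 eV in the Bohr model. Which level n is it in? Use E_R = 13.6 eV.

E_n = −E_R Z²/n² ⇒ n² = E_R Z²/(−E_n) = 13.6 × 7² / 167 ≈ 3.99
n = 2

2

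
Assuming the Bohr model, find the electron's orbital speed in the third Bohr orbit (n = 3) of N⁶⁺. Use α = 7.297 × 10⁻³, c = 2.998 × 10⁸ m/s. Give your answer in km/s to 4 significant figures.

v_n = Zαc/n = 7 × 0.007297 × 2.998 × 10⁸ / 3
    = 5104 km/s

5104 km/s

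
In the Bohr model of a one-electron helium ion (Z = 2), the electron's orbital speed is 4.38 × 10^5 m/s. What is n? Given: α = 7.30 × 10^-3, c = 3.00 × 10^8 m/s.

v_n = Zαc/n ⇒ n = Zαc/v = 2 × 0.00730 × 3.00 × 10^8 / 4.38 × 10^5 ≈ 10.00
n = 10

10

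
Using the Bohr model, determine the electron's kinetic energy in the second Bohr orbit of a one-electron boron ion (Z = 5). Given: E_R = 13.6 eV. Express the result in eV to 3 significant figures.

85.0 eV

For a Coulomb orbit the virial theorem gives K = −E_n.
E_n = −E_R·Z²/n², so K = E_R·Z²/n² = 13.6 × 5²/2² = 85.0 eV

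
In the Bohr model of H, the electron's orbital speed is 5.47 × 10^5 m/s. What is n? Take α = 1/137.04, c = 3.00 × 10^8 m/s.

v_n = Zαc/n ⇒ n = Zαc/v = 1 × 0.00730 × 3.00 × 10^8 / 5.47 × 10^5 ≈ 4.00
n = 4

4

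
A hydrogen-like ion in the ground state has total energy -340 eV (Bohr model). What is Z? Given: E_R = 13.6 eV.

5

E_n = −E_R Z²/n² ⇒ Z² = −E_n n²/E_R = 340 × 1² / 13.6 ≈ 25.00
Z = 5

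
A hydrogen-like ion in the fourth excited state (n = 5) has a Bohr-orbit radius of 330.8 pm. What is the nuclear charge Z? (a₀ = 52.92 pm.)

r_n = n²a₀/Z ⇒ Z = n²a₀/r = 5² × 52.92 / 330.8 ≈ 4.00
Z = 4

4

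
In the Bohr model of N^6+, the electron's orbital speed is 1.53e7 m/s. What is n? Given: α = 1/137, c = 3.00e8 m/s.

v_n = Zαc/n ⇒ n = Zαc/v = 7 × 0.00730 × 3.00e8 / 1.53e7 ≈ 1.00
n = 1

1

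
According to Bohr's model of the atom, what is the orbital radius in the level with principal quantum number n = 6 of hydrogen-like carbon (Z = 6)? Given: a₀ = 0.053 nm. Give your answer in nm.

0.32 nm

r_n = n²a₀/Z = 6² × 0.053 / 6
    = 36 × 0.053 / 6 = 0.32 nm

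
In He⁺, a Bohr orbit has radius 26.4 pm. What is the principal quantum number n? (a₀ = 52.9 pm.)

1

r_n = n²a₀/Z ⇒ n² = rZ/a₀ = 26.4 × 2 / 52.9 ≈ 1.00
n = 1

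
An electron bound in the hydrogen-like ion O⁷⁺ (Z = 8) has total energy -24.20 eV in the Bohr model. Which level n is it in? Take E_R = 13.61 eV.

6

E_n = −E_R Z²/n² ⇒ n² = E_R Z²/(−E_n) = 13.61 × 8² / 24.20 ≈ 35.99
n = 6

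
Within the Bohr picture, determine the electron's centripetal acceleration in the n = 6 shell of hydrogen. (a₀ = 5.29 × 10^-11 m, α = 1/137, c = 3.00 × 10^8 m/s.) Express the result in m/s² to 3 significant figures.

6.99 × 10^19 m/s²

r = n²a₀/Z = 1.90 × 10^-9 m, v = Zαc/n = 3.65 × 10^5 m/s
a = v²/r = (3.65 × 10^5)² / 1.90 × 10^-9 = 6.99 × 10^19 m/s²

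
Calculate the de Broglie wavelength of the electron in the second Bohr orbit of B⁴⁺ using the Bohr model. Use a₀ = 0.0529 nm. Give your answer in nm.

The Bohr quantisation condition is nλ = 2πr_n.
r_n = n²a₀/Z = 0.0423 nm
λ = 2πr_n/n = 2π·0.0423/2 = 0.133 nm

0.133 nm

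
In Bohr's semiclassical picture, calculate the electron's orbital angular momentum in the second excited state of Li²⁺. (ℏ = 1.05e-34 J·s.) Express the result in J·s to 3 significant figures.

3.15e-34 J·s

L_n = nℏ = 3 × 1.05e-34 = 3.15e-34 J·s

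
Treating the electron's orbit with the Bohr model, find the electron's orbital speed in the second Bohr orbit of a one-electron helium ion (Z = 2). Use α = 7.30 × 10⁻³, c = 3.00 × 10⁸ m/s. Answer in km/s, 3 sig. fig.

2190 km/s

v_n = Zαc/n = 2 × 0.00730 × 3.00 × 10⁸ / 2
    = 2190 km/s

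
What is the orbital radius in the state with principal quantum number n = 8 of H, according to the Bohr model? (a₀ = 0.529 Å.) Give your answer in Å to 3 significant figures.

33.9 Å

r_n = n²a₀/Z = 8² × 0.529 / 1
    = 64 × 0.529 / 1 = 33.9 Å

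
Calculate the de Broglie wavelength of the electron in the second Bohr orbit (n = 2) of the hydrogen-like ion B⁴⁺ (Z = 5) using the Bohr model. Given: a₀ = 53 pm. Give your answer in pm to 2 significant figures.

130 pm

The Bohr quantisation condition is nλ = 2πr_n.
r_n = n²a₀/Z = 42 pm
λ = 2πr_n/n = 2π·42/2 = 130 pm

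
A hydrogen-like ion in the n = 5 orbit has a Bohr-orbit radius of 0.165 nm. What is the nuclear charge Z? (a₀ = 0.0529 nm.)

r_n = n²a₀/Z ⇒ Z = n²a₀/r = 5² × 0.0529 / 0.165 ≈ 8.02
Z = 8

8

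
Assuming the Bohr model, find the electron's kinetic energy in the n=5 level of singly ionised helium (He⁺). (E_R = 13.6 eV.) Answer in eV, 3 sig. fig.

2.18 eV

For a Coulomb orbit the virial theorem gives K = −E_n.
E_n = −E_R·Z²/n², so K = E_R·Z²/n² = 13.6 × 2²/5² = 2.18 eV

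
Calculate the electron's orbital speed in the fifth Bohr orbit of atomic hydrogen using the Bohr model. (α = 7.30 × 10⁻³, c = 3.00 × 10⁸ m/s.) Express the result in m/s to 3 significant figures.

v_n = Zαc/n = 1 × 0.00730 × 3.00 × 10⁸ / 5
    = 4.38 × 10⁵ m/s

4.38 × 10⁵ m/s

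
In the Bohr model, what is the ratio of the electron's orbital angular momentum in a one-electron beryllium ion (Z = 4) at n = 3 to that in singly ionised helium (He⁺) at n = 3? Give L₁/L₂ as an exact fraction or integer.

L = nℏ is independent of Z.
L₁/L₂ = n₁/n₂ = 3/3 = 1

1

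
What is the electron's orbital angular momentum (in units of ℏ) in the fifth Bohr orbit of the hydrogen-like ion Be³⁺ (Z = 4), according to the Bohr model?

L_n = nℏ, so L/ℏ = n = 5.

5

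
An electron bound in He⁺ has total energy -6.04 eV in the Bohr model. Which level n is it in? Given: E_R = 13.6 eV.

3

E_n = −E_R Z²/n² ⇒ n² = E_R Z²/(−E_n) = 13.6 × 2² / 6.04 ≈ 9.01
n = 3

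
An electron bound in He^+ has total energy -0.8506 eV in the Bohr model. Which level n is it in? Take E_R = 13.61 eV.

8

E_n = −E_R Z²/n² ⇒ n² = E_R Z²/(−E_n) = 13.61 × 2² / 0.8506 ≈ 64.00
n = 8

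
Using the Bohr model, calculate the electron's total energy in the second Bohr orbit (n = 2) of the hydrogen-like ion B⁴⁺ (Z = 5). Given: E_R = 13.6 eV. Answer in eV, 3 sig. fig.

-85.0 eV

E_n = −E_R·Z²/n² = −13.6 × 5²/2² = -85.0 eV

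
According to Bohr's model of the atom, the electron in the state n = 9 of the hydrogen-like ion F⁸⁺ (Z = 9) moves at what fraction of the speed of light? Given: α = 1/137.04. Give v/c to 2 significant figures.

0.0073

v_n = Zαc/n, so v/c = Zα/n = 9 × 0.0073 / 9 = 0.0073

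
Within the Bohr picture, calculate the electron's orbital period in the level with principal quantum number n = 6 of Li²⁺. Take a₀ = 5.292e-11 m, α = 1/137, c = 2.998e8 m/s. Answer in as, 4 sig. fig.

3647 as

r = n²a₀/Z = 6²·5.292e-11/3 = 6.350e-10 m
v = Zαc/n = 3·0.007299·2.998e8/6 = 1.094e6 m/s
T = 2πr/v = 3.647e-15 s = 3647 as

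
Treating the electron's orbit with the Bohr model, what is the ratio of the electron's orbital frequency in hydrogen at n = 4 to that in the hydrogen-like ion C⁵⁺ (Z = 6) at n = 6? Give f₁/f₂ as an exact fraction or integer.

f ∝ Z^2 · n^-3
f₁/f₂ = (1/6)^2 · (4/6)^-3 = 3/32

3/32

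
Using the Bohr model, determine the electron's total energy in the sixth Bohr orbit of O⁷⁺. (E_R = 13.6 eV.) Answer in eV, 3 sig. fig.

-24.2 eV

E_n = −E_R·Z²/n² = −13.6 × 8²/6² = -24.2 eV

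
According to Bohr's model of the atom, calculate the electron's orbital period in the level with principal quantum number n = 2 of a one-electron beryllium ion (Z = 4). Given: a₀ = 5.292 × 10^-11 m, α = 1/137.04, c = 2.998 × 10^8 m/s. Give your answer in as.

76.00 as

r = n²a₀/Z = 2²·5.292 × 10^-11/4 = 5.292 × 10^-11 m
v = Zαc/n = 4·0.007297·2.998 × 10^8/2 = 4.375 × 10^6 m/s
T = 2πr/v = 7.600 × 10^-17 s = 76.00 as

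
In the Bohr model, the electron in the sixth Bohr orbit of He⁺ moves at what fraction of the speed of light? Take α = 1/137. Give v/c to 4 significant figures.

v_n = Zαc/n, so v/c = Zα/n = 2 × 0.007299 / 6 = 0.002433

0.002433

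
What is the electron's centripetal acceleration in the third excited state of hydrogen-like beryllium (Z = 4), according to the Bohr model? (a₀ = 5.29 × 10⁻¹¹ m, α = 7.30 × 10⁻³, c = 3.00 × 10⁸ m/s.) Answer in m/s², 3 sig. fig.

r = n²a₀/Z = 2.12 × 10⁻¹⁰ m, v = Zαc/n = 2.19 × 10⁶ m/s
a = v²/r = (2.19 × 10⁶)² / 2.12 × 10⁻¹⁰ = 2.27 × 10²² m/s²

2.27 × 10²² m/s²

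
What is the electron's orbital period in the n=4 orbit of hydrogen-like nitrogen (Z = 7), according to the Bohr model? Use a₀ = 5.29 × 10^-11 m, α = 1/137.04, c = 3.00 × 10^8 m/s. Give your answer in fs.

0.198 fs

r = n²a₀/Z = 4²·5.29 × 10^-11/7 = 1.21 × 10^-10 m
v = Zαc/n = 7·0.00730·3.00 × 10^8/4 = 3.83 × 10^6 m/s
T = 2πr/v = 1.98 × 10^-16 s = 0.198 fs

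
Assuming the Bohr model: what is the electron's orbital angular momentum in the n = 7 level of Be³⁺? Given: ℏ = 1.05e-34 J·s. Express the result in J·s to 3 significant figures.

L_n = nℏ = 7 × 1.05e-34 = 7.35e-34 J·s

7.35e-34 J·s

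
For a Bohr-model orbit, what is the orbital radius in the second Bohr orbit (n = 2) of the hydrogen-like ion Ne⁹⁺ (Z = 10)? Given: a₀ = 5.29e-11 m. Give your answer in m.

2.12e-11 m

r_n = n²a₀/Z = 2² × 5.29e-11 / 10
    = 4 × 5.29e-11 / 10 = 2.12e-11 m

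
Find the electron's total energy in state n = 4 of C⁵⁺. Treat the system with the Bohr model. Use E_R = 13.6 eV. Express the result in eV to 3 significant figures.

E_n = −E_R·Z²/n² = −13.6 × 6²/4² = -30.6 eV

-30.6 eV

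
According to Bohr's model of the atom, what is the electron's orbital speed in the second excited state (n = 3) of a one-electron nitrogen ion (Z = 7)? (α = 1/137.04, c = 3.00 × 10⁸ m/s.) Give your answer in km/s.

v_n = Zαc/n = 7 × 0.00730 × 3.00 × 10⁸ / 3
    = 5110 km/s

5110 km/s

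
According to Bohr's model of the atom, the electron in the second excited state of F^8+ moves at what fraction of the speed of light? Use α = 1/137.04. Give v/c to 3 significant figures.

v_n = Zαc/n, so v/c = Zα/n = 9 × 0.00730 / 3 = 0.0219

0.0219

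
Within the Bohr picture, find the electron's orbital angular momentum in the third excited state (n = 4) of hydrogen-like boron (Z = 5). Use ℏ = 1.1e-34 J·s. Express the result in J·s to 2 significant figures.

L_n = nℏ = 4 × 1.1e-34 = 4.4e-34 J·s

4.4e-34 J·s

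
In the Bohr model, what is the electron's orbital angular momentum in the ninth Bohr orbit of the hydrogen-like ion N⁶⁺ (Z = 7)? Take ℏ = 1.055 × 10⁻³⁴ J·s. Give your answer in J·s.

9.495 × 10⁻³⁴ J·s

L_n = nℏ = 9 × 1.055 × 10⁻³⁴ = 9.495 × 10⁻³⁴ J·s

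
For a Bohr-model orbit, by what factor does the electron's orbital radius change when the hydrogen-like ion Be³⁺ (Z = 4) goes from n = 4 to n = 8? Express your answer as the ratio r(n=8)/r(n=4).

r ∝ Z^-1 · n^2; with Z fixed, r ∝ n^2.
r(n=8)/r(n=4) = (8/4)^2 = 4

4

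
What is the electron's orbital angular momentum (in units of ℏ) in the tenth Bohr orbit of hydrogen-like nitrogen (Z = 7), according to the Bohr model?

10

L_n = nℏ, so L/ℏ = n = 10.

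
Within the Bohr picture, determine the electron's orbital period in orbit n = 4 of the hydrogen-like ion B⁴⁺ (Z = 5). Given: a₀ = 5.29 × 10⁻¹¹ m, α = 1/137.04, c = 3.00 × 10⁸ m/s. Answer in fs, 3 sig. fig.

0.389 fs

r = n²a₀/Z = 4²·5.29 × 10⁻¹¹/5 = 1.69 × 10⁻¹⁰ m
v = Zαc/n = 5·0.00730·3.00 × 10⁸/4 = 2.74 × 10⁶ m/s
T = 2πr/v = 3.89 × 10⁻¹⁶ s = 0.389 fs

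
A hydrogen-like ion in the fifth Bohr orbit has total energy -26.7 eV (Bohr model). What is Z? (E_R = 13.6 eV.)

E_n = −E_R Z²/n² ⇒ Z² = −E_n n²/E_R = 26.7 × 5² / 13.6 ≈ 49.08
Z = 7

7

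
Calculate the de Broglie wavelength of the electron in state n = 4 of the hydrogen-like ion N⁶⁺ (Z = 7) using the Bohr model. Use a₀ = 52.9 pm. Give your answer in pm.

The Bohr quantisation condition is nλ = 2πr_n.
r_n = n²a₀/Z = 121 pm
λ = 2πr_n/n = 2π·121/4 = 190 pm

190 pm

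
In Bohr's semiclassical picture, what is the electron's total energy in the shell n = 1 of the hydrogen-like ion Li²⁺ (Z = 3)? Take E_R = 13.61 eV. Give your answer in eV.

-122.5 eV

E_n = −E_R·Z²/n² = −13.61 × 3²/1² = -122.5 eV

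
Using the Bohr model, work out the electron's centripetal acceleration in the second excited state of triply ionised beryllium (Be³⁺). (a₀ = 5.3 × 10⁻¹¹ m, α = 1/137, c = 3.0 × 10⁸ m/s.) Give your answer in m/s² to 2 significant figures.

7.1 × 10²² m/s²

r = n²a₀/Z = 1.2 × 10⁻¹⁰ m, v = Zαc/n = 2.9 × 10⁶ m/s
a = v²/r = (2.9 × 10⁶)² / 1.2 × 10⁻¹⁰ = 7.1 × 10²² m/s²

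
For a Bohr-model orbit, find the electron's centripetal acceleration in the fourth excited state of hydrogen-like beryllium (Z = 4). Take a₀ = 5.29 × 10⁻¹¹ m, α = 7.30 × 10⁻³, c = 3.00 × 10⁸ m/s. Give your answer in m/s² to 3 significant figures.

9.28 × 10²¹ m/s²

r = n²a₀/Z = 3.31 × 10⁻¹⁰ m, v = Zαc/n = 1.75 × 10⁶ m/s
a = v²/r = (1.75 × 10⁶)² / 3.31 × 10⁻¹⁰ = 9.28 × 10²¹ m/s²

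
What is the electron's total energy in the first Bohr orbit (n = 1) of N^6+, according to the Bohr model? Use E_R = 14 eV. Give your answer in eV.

-690 eV

E_n = −E_R·Z²/n² = −14 × 7²/1² = -690 eV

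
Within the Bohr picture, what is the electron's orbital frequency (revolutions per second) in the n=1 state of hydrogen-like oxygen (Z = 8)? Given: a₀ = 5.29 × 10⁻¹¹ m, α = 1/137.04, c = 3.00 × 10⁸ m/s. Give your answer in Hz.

r = n²a₀/Z = 6.61 × 10⁻¹² m, v = Zαc/n = 1.75 × 10⁷ m/s
f = v/(2πr) = 4.22 × 10¹⁷ Hz

4.22 × 10¹⁷ Hz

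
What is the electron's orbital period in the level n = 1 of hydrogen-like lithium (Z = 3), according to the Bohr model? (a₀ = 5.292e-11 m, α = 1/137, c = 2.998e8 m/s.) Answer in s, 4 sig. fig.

r = n²a₀/Z = 1²·5.292e-11/3 = 1.764e-11 m
v = Zαc/n = 3·0.007299·2.998e8/1 = 6.565e6 m/s
T = 2πr/v = 1.688e-17 s

1.688e-17 s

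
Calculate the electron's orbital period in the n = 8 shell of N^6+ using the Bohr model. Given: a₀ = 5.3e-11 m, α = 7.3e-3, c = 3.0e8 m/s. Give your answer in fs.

1.6 fs

r = n²a₀/Z = 8²·5.3e-11/7 = 4.8e-10 m
v = Zαc/n = 7·0.0073·3.0e8/8 = 1.9e6 m/s
T = 2πr/v = 1.6e-15 s = 1.6 fs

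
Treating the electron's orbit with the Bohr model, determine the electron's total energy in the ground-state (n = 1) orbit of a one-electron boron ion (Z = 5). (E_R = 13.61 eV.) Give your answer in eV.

E_n = −E_R·Z²/n² = −13.61 × 5²/1² = -340.2 eV

-340.2 eV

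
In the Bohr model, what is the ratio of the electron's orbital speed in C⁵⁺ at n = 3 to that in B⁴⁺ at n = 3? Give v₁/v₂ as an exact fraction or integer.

v ∝ Z^1 · n^-1
v₁/v₂ = (6/5)^1 · (3/3)^-1 = 6/5

6/5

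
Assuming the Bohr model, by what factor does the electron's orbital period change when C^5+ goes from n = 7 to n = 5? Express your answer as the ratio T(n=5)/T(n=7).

125/343

T ∝ Z^-2 · n^3; with Z fixed, T ∝ n^3.
T(n=5)/T(n=7) = (5/7)^3 = 125/343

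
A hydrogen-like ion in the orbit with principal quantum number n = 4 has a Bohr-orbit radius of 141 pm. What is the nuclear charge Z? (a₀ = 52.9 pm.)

6

r_n = n²a₀/Z ⇒ Z = n²a₀/r = 4² × 52.9 / 141 ≈ 6.00
Z = 6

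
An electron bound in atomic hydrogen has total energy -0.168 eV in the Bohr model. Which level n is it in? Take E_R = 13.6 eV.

E_n = −E_R Z²/n² ⇒ n² = E_R Z²/(−E_n) = 13.6 × 1² / 0.168 ≈ 80.95
n = 9

9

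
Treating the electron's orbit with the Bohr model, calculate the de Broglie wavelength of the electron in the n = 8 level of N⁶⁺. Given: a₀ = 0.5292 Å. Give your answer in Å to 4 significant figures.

The Bohr quantisation condition is nλ = 2πr_n.
r_n = n²a₀/Z = 4.838 Å
λ = 2πr_n/n = 2π·4.838/8 = 3.800 Å

3.800 Å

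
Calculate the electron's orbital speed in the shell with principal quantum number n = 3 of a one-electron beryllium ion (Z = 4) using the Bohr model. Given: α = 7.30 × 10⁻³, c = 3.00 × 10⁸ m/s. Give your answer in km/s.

v_n = Zαc/n = 4 × 0.00730 × 3.00 × 10⁸ / 3
    = 2920 km/s

2920 km/s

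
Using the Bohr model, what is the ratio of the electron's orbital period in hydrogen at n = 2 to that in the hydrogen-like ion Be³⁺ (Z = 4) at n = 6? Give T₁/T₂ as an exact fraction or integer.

T ∝ Z^-2 · n^3
T₁/T₂ = (1/4)^-2 · (2/6)^3 = 16/27

16/27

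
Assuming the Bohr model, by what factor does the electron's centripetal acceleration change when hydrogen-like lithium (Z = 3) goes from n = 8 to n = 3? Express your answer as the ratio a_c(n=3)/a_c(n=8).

4096/81

a_c ∝ Z^3 · n^-4; with Z fixed, a_c ∝ n^-4.
a_c(n=3)/a_c(n=8) = (3/8)^-4 = 4096/81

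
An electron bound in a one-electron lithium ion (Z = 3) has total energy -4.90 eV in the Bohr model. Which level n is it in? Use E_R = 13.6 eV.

E_n = −E_R Z²/n² ⇒ n² = E_R Z²/(−E_n) = 13.6 × 3² / 4.90 ≈ 24.98
n = 5

5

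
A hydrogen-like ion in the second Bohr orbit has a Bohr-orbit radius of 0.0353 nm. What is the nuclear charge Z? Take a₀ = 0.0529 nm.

r_n = n²a₀/Z ⇒ Z = n²a₀/r = 2² × 0.0529 / 0.0353 ≈ 5.99
Z = 6

6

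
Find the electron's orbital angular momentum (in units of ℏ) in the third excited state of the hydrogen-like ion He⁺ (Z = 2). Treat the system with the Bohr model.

4

L_n = nℏ, so L/ℏ = n = 4.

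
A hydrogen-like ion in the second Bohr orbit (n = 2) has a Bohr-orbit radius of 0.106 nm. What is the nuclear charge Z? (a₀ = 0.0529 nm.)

2

r_n = n²a₀/Z ⇒ Z = n²a₀/r = 2² × 0.0529 / 0.106 ≈ 2.00
Z = 2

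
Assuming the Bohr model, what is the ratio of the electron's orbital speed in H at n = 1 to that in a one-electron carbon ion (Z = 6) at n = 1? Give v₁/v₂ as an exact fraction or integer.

1/6

v ∝ Z^1 · n^-1
v₁/v₂ = (1/6)^1 · (1/1)^-1 = 1/6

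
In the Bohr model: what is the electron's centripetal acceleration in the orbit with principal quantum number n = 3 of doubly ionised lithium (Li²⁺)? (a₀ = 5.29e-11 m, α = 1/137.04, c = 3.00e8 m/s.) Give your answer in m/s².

3.02e22 m/s²

r = n²a₀/Z = 1.59e-10 m, v = Zαc/n = 2.19e6 m/s
a = v²/r = (2.19e6)² / 1.59e-10 = 3.02e22 m/s²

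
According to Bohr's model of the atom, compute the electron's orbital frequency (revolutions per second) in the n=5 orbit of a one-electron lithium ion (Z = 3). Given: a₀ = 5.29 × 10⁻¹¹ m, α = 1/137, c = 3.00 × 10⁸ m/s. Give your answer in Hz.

r = n²a₀/Z = 4.41 × 10⁻¹⁰ m, v = Zαc/n = 1.31 × 10⁶ m/s
f = v/(2πr) = 4.74 × 10¹⁴ Hz

4.74 × 10¹⁴ Hz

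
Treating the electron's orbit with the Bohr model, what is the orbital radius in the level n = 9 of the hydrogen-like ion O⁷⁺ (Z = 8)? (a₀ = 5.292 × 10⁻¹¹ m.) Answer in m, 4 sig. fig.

r_n = n²a₀/Z = 9² × 5.292 × 10⁻¹¹ / 8
    = 81 × 5.292 × 10⁻¹¹ / 8 = 5.358 × 10⁻¹⁰ m

5.358 × 10⁻¹⁰ m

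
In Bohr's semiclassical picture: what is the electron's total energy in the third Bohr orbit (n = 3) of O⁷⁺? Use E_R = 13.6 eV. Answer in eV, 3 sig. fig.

E_n = −E_R·Z²/n² = −13.6 × 8²/3² = -96.7 eV

-96.7 eV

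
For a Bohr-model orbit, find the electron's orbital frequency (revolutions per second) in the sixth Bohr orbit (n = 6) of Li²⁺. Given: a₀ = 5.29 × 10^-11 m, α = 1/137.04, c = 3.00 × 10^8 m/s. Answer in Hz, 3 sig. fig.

r = n²a₀/Z = 6.35 × 10^-10 m, v = Zαc/n = 1.09 × 10^6 m/s
f = v/(2πr) = 2.74 × 10^14 Hz

2.74 × 10^14 Hz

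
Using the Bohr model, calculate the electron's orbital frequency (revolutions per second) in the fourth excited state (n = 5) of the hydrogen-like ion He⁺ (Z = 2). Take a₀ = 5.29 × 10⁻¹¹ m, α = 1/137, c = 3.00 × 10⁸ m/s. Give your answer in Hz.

2.11 × 10¹⁴ Hz

r = n²a₀/Z = 6.61 × 10⁻¹⁰ m, v = Zαc/n = 8.76 × 10⁵ m/s
f = v/(2πr) = 2.11 × 10¹⁴ Hz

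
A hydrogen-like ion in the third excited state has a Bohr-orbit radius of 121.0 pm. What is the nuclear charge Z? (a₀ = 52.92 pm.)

r_n = n²a₀/Z ⇒ Z = n²a₀/r = 4² × 52.92 / 121.0 ≈ 7.00
Z = 7

7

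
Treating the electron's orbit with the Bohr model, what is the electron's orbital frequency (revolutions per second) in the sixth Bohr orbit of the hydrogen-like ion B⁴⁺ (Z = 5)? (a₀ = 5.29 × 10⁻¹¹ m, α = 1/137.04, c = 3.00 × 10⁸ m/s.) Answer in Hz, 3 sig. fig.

r = n²a₀/Z = 3.81 × 10⁻¹⁰ m, v = Zαc/n = 1.82 × 10⁶ m/s
f = v/(2πr) = 7.62 × 10¹⁴ Hz

7.62 × 10¹⁴ Hz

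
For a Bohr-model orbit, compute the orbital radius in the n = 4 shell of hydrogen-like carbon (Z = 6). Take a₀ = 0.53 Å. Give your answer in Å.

1.4 Å

r_n = n²a₀/Z = 4² × 0.53 / 6
    = 16 × 0.53 / 6 = 1.4 Å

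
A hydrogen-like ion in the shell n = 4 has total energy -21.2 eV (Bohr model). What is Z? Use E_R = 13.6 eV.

E_n = −E_R Z²/n² ⇒ Z² = −E_n n²/E_R = 21.2 × 4² / 13.6 ≈ 24.94
Z = 5

5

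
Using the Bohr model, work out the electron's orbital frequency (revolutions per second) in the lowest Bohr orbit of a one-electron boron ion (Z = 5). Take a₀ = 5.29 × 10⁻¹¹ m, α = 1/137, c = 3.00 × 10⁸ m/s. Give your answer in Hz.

1.65 × 10¹⁷ Hz

r = n²a₀/Z = 1.06 × 10⁻¹¹ m, v = Zαc/n = 1.09 × 10⁷ m/s
f = v/(2πr) = 1.65 × 10¹⁷ Hz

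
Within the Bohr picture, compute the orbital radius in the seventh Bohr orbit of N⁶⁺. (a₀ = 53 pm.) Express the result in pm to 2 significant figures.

r_n = n²a₀/Z = 7² × 53 / 7
    = 49 × 53 / 7 = 370 pm

370 pm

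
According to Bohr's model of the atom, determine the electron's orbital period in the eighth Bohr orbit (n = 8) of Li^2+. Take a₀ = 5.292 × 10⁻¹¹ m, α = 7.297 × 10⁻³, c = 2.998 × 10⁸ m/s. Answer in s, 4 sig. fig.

r = n²a₀/Z = 8²·5.292 × 10⁻¹¹/3 = 1.129 × 10⁻⁹ m
v = Zαc/n = 3·0.007297·2.998 × 10⁸/8 = 8.204 × 10⁵ m/s
T = 2πr/v = 8.647 × 10⁻¹⁵ s

8.647 × 10⁻¹⁵ s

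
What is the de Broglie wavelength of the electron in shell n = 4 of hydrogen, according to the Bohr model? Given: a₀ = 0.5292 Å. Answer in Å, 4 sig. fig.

The Bohr quantisation condition is nλ = 2πr_n.
r_n = n²a₀/Z = 8.467 Å
λ = 2πr_n/n = 2π·8.467/4 = 13.30 Å

13.30 Å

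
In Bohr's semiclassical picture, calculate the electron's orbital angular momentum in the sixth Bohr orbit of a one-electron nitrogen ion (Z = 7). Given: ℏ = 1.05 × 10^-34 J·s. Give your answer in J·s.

L_n = nℏ = 6 × 1.05 × 10^-34 = 6.30 × 10^-34 J·s

6.30 × 10^-34 J·s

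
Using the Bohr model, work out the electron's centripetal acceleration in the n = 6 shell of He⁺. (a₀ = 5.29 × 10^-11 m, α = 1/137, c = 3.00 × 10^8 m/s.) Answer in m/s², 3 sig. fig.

5.60 × 10^20 m/s²

r = n²a₀/Z = 9.52 × 10^-10 m, v = Zαc/n = 7.30 × 10^5 m/s
a = v²/r = (7.30 × 10^5)² / 9.52 × 10^-10 = 5.60 × 10^20 m/s²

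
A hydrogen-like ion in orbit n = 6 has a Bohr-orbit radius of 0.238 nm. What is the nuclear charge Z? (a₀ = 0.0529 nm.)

8

r_n = n²a₀/Z ⇒ Z = n²a₀/r = 6² × 0.0529 / 0.238 ≈ 8.00
Z = 8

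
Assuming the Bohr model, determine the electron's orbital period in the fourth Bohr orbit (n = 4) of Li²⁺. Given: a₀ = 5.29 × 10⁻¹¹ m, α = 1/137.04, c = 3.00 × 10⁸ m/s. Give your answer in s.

r = n²a₀/Z = 4²·5.29 × 10⁻¹¹/3 = 2.82 × 10⁻¹⁰ m
v = Zαc/n = 3·0.00730·3.00 × 10⁸/4 = 1.64 × 10⁶ m/s
T = 2πr/v = 1.08 × 10⁻¹⁵ s

1.08 × 10⁻¹⁵ s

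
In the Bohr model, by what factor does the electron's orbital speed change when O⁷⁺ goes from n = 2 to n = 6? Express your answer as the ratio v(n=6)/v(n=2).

1/3

v ∝ Z^1 · n^-1; with Z fixed, v ∝ n^-1.
v(n=6)/v(n=2) = (6/2)^-1 = 1/3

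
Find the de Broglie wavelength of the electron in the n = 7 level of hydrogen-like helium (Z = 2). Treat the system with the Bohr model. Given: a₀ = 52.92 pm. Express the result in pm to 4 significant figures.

1164 pm

The Bohr quantisation condition is nλ = 2πr_n.
r_n = n²a₀/Z = 1297 pm
λ = 2πr_n/n = 2π·1297/7 = 1164 pm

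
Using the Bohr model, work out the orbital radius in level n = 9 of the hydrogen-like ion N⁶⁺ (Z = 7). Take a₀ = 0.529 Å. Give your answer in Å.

r_n = n²a₀/Z = 9² × 0.529 / 7
    = 81 × 0.529 / 7 = 6.12 Å

6.12 Å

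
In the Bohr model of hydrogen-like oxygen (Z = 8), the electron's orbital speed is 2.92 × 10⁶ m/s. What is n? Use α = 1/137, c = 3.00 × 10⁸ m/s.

v_n = Zαc/n ⇒ n = Zαc/v = 8 × 0.00730 × 3.00 × 10⁸ / 2.92 × 10⁶ ≈ 6.00
n = 6

6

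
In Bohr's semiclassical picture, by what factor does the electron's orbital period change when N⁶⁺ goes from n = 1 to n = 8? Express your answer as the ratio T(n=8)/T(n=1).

T ∝ Z^-2 · n^3; with Z fixed, T ∝ n^3.
T(n=8)/T(n=1) = (8/1)^3 = 512

512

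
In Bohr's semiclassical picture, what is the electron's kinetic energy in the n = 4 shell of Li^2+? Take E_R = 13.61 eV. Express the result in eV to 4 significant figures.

For a Coulomb orbit the virial theorem gives K = −E_n.
E_n = −E_R·Z²/n², so K = E_R·Z²/n² = 13.61 × 3²/4² = 7.656 eV

7.656 eV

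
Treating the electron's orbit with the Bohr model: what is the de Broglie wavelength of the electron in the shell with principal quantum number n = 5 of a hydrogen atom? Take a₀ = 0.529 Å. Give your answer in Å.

The Bohr quantisation condition is nλ = 2πr_n.
r_n = n²a₀/Z = 13.2 Å
λ = 2πr_n/n = 2π·13.2/5 = 16.6 Å

16.6 Å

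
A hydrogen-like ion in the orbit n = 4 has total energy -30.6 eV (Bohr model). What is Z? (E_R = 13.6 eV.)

6

E_n = −E_R Z²/n² ⇒ Z² = −E_n n²/E_R = 30.6 × 4² / 13.6 ≈ 36.00
Z = 6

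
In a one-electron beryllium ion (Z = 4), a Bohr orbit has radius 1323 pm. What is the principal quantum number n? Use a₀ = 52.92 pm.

10

r_n = n²a₀/Z ⇒ n² = rZ/a₀ = 1323 × 4 / 52.92 ≈ 100.00
n = 10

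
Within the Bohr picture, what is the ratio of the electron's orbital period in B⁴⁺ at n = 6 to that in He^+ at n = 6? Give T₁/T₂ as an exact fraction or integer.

4/25

T ∝ Z^-2 · n^3
T₁/T₂ = (5/2)^-2 · (6/6)^3 = 4/25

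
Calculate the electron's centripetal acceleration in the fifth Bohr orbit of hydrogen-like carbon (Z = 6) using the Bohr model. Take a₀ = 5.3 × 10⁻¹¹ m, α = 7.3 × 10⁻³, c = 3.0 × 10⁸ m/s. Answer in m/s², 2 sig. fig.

3.1 × 10²² m/s²

r = n²a₀/Z = 2.2 × 10⁻¹⁰ m, v = Zαc/n = 2.6 × 10⁶ m/s
a = v²/r = (2.6 × 10⁶)² / 2.2 × 10⁻¹⁰ = 3.1 × 10²² m/s²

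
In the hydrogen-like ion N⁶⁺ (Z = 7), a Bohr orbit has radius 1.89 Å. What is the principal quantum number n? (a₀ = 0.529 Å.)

5

r_n = n²a₀/Z ⇒ n² = rZ/a₀ = 1.89 × 7 / 0.529 ≈ 25.01
n = 5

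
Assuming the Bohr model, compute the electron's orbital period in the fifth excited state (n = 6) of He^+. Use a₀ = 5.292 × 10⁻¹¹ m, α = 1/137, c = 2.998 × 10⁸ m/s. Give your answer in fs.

8.205 fs

r = n²a₀/Z = 6²·5.292 × 10⁻¹¹/2 = 9.526 × 10⁻¹⁰ m
v = Zαc/n = 2·0.007299·2.998 × 10⁸/6 = 7.294 × 10⁵ m/s
T = 2πr/v = 8.205 × 10⁻¹⁵ s = 8.205 fs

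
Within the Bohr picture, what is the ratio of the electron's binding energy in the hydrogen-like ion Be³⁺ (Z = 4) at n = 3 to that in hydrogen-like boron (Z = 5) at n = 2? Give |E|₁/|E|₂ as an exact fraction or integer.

|E| ∝ Z^2 · n^-2
|E|₁/|E|₂ = (4/5)^2 · (3/2)^-2 = 64/225

64/225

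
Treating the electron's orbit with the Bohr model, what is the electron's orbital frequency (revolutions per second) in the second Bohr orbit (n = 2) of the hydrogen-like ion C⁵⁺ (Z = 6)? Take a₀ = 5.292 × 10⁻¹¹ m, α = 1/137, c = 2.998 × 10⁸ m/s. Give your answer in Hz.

r = n²a₀/Z = 3.528 × 10⁻¹¹ m, v = Zαc/n = 6.565 × 10⁶ m/s
f = v/(2πr) = 2.962 × 10¹⁶ Hz

2.962 × 10¹⁶ Hz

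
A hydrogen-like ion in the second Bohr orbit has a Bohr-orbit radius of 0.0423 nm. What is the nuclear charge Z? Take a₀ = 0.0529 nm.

5

r_n = n²a₀/Z ⇒ Z = n²a₀/r = 2² × 0.0529 / 0.0423 ≈ 5.00
Z = 5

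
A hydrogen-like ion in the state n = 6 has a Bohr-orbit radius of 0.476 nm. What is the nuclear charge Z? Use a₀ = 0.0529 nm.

4

r_n = n²a₀/Z ⇒ Z = n²a₀/r = 6² × 0.0529 / 0.476 ≈ 4.00
Z = 4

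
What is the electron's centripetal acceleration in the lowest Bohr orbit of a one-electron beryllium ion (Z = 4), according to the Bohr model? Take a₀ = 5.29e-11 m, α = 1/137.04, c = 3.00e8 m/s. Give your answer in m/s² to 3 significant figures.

r = n²a₀/Z = 1.32e-11 m, v = Zαc/n = 8.76e6 m/s
a = v²/r = (8.76e6)² / 1.32e-11 = 5.80e24 m/s²

5.80e24 m/s²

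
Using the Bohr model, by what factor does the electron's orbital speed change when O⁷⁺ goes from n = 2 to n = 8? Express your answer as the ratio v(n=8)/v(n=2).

1/4

v ∝ Z^1 · n^-1; with Z fixed, v ∝ n^-1.
v(n=8)/v(n=2) = (8/2)^-1 = 1/4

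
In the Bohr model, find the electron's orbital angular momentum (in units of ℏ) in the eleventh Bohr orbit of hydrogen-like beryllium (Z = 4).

11

L_n = nℏ, so L/ℏ = n = 11.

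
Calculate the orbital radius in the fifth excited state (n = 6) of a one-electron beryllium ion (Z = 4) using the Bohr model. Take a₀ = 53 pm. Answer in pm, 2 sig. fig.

480 pm

r_n = n²a₀/Z = 6² × 53 / 4
    = 36 × 53 / 4 = 480 pm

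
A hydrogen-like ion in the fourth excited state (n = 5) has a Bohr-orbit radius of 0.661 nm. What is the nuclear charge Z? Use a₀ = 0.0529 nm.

2

r_n = n²a₀/Z ⇒ Z = n²a₀/r = 5² × 0.0529 / 0.661 ≈ 2.00
Z = 2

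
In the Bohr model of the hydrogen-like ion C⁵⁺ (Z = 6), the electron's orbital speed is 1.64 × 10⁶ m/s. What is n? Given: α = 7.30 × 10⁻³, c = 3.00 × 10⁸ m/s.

v_n = Zαc/n ⇒ n = Zαc/v = 6 × 0.00730 × 3.00 × 10⁸ / 1.64 × 10⁶ ≈ 8.01
n = 8

8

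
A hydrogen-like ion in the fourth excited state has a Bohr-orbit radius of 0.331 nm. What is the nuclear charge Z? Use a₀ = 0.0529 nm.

r_n = n²a₀/Z ⇒ Z = n²a₀/r = 5² × 0.0529 / 0.331 ≈ 4.00
Z = 4

4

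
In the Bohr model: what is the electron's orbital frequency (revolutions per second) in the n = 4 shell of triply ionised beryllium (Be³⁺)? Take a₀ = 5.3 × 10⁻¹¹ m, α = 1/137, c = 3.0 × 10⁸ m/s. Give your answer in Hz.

r = n²a₀/Z = 2.1 × 10⁻¹⁰ m, v = Zαc/n = 2.2 × 10⁶ m/s
f = v/(2πr) = 1.6 × 10¹⁵ Hz

1.6 × 10¹⁵ Hz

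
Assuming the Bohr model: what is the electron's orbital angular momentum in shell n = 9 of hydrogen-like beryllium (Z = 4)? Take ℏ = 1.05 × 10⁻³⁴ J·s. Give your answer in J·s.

L_n = nℏ = 9 × 1.05 × 10⁻³⁴ = 9.45 × 10⁻³⁴ J·s

9.45 × 10⁻³⁴ J·s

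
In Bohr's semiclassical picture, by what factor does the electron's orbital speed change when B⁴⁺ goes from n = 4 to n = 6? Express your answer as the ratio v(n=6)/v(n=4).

v ∝ Z^1 · n^-1; with Z fixed, v ∝ n^-1.
v(n=6)/v(n=4) = (6/4)^-1 = 2/3

2/3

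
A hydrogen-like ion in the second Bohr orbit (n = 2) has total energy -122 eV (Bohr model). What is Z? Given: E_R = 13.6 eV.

6

E_n = −E_R Z²/n² ⇒ Z² = −E_n n²/E_R = 122 × 2² / 13.6 ≈ 35.88
Z = 6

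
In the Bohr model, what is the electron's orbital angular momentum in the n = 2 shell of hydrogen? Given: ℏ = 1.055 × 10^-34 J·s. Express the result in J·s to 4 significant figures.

L_n = nℏ = 2 × 1.055 × 10^-34 = 2.110 × 10^-34 J·s

2.110 × 10^-34 J·s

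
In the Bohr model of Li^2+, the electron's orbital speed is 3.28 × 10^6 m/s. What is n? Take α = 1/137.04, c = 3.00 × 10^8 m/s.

2

v_n = Zαc/n ⇒ n = Zαc/v = 3 × 0.00730 × 3.00 × 10^8 / 3.28 × 10^6 ≈ 2.00
n = 2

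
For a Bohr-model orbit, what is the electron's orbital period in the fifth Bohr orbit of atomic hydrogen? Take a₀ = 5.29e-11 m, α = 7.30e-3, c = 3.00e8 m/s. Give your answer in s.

1.90e-14 s

r = n²a₀/Z = 5²·5.29e-11/1 = 1.32e-9 m
v = Zαc/n = 1·0.00730·3.00e8/5 = 4.38e5 m/s
T = 2πr/v = 1.90e-14 s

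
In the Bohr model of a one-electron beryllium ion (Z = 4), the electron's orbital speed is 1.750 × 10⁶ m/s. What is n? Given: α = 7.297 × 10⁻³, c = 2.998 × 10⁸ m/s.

5

v_n = Zαc/n ⇒ n = Zαc/v = 4 × 0.007297 × 2.998 × 10⁸ / 1.750 × 10⁶ ≈ 5.00
n = 5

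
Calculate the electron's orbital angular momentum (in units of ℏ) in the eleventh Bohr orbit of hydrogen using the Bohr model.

11

L_n = nℏ, so L/ℏ = n = 11.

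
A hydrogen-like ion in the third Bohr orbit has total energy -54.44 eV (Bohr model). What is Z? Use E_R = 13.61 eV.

E_n = −E_R Z²/n² ⇒ Z² = −E_n n²/E_R = 54.44 × 3² / 13.61 ≈ 36.00
Z = 6

6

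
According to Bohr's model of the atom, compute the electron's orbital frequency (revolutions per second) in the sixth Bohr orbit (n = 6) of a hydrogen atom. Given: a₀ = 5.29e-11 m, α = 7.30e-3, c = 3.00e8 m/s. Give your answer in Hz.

r = n²a₀/Z = 1.90e-9 m, v = Zαc/n = 3.65e5 m/s
f = v/(2πr) = 3.05e13 Hz

3.05e13 Hz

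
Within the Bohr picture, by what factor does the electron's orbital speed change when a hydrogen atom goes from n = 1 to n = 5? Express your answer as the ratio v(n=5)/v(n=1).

v ∝ Z^1 · n^-1; with Z fixed, v ∝ n^-1.
v(n=5)/v(n=1) = (5/1)^-1 = 1/5

1/5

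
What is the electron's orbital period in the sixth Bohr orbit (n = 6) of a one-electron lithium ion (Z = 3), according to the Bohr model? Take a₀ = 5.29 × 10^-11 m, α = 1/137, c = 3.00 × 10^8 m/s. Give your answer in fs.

3.64 fs

r = n²a₀/Z = 6²·5.29 × 10^-11/3 = 6.35 × 10^-10 m
v = Zαc/n = 3·0.00730·3.00 × 10^8/6 = 1.09 × 10^6 m/s
T = 2πr/v = 3.64 × 10^-15 s = 3.64 fs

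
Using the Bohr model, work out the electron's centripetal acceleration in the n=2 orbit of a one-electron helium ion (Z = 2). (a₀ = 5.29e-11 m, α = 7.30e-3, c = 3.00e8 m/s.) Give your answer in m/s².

r = n²a₀/Z = 1.06e-10 m, v = Zαc/n = 2.19e6 m/s
a = v²/r = (2.19e6)² / 1.06e-10 = 4.53e22 m/s²

4.53e22 m/s²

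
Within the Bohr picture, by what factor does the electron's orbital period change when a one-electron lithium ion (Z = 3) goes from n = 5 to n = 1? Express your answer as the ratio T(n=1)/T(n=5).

1/125

T ∝ Z^-2 · n^3; with Z fixed, T ∝ n^3.
T(n=1)/T(n=5) = (1/5)^3 = 1/125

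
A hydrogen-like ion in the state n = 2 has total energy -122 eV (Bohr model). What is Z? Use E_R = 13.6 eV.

E_n = −E_R Z²/n² ⇒ Z² = −E_n n²/E_R = 122 × 2² / 13.6 ≈ 35.88
Z = 6

6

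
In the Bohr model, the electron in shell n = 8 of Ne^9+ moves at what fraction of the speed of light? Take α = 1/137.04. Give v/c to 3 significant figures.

v_n = Zαc/n, so v/c = Zα/n = 10 × 0.00730 / 8 = 0.00912

0.00912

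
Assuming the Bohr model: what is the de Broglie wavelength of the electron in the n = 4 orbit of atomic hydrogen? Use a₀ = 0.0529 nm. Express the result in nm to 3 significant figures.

1.33 nm

The Bohr quantisation condition is nλ = 2πr_n.
r_n = n²a₀/Z = 0.846 nm
λ = 2πr_n/n = 2π·0.846/4 = 1.33 nm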